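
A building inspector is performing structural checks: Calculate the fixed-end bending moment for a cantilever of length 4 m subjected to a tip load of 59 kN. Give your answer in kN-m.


For a cantilever with a point load at the free end:
M_max = P * L = 59 * 4 = 236 kN-m

236 kN-m


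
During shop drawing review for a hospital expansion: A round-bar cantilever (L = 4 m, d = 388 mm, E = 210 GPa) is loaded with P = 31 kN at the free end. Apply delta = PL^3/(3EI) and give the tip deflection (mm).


I = pi * d^4 / 64 = pi * 388^4 / 64 = 1112491755.27 mm^4
L = 4000.0 mm, P = 31000.0 N, E = 210000.0 MPa
delta = P * L^3 / (3 * E * I)
= 31000.0 * 4000.0^3 / (3 * 210000.0 * 1112491755.27)
= 2.8308 mm

2.8308 mm


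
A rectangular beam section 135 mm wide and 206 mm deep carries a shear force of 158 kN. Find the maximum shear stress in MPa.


A = b * h = 135 * 206 = 27810 mm^2
V = 158 kN = 158000.0 N
tau_max = 1.5 * V / A = 1.5 * 158000.0 / 27810
= 8.5221 MPa

8.5221 MPa


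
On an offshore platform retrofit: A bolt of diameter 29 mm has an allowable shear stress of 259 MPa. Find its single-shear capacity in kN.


A = pi * d^2 / 4 = pi * 29^2 / 4 = 660.5199 mm^2
V = f_v * A / 1000 = 259 * 660.5199 / 1000
= 171.0746 kN

171.0746 kN


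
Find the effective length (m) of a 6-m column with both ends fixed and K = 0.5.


L_eff = K * L
= 0.5 * 6
= 3.0 m

3.0 m


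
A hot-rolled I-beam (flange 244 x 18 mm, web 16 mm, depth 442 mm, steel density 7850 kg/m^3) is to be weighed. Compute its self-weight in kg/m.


A_flanges = 2 * 244 * 18 = 8784 mm^2
A_web = (442 - 2 * 18) * 16 = 6496 mm^2
A_total = 8784 + 6496 = 15280 mm^2 = 0.015280 m^2
Weight = rho * A = 7850 * 0.015280 = 119.948 kg/m

119.948 kg/m


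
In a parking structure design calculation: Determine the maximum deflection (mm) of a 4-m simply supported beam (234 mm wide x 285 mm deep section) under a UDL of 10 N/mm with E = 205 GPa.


I = 234 * 285^3 / 12 = 451407937.5 mm^4
L = 4000.0 mm, w = 10 N/mm, E = 205000.0 MPa
delta = 5 * w * L^4 / (384 * E * I)
= 5 * 10 * 4000.0^4 / (384 * 205000.0 * 451407937.5)
= 0.3602 mm

0.3602 mm


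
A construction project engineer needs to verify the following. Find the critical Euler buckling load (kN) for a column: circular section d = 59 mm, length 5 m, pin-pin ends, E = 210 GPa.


I = pi * d^4 / 64 = 594809.57 mm^4
L = 5000.0 mm
P_cr = pi^2 * E * I / L^2
= 9.8696 * 210000.0 * 594809.57 / 5000.0^2
= 49312.5 N = 49.3125 kN

49.3125 kN


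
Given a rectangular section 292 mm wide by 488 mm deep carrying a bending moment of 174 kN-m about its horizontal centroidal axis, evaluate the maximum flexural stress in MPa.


I = b * h^3 / 12 = 292 * 488^3 / 12 = 2827880618.67 mm^4
y = h / 2 = 488 / 2 = 244.0 mm
M = 174 kN-m = 174000000.0 N-mm
sigma = M * y / I = 174000000.0 * 244.0 / 2827880618.67
= 15.01 MPa

15.01 MPa


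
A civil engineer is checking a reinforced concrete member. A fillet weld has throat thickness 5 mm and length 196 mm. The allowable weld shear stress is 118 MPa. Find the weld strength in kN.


Strength = throat * length * allowable stress
= 5 * 196 * 118 N
= 115640 N
= 115.64 kN

115.64 kN


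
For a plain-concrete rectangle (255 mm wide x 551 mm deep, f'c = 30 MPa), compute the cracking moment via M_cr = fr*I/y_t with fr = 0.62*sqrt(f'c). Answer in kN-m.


fr = 0.62 * sqrt(30) = 0.62 * 5.4772 = 3.3959 MPa
I = 255 * 551^3 / 12 = 3554788208.75 mm^4
y_t = 275.5 mm
M_cr = fr * I / y_t = 3.3959 * 3554788208.75 / 275.5 N-mm
= 43.8172 kN-m

43.8172 kN-m


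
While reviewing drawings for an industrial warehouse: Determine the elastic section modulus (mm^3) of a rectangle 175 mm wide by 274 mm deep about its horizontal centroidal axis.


S = b * h^2 / 6
= 175 * 274^2 / 6
= 175 * 75076 / 6
= 2189716.67 mm^3

2189716.67 mm^3


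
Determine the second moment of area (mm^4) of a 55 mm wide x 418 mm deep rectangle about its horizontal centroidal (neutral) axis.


I = b * h^3 / 12
= 55 * 418^3 / 12
= 55 * 73034632 / 12
= 334742063.33 mm^4

334742063.33 mm^4


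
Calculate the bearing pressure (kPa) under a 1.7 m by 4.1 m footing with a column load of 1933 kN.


A = 1.7 * 4.1 = 6.97 m^2
q = P / A = 1933 / 6.97
= 277.3314 kPa

277.3314 kPa


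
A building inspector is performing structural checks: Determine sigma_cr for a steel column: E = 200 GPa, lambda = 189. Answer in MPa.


sigma_cr = pi^2 * E / lambda^2
= 9.8696 * 200000.0 / 189^2
= 9.8696 * 200000.0 / 35721
= 55.2594 MPa

55.2594 MPa


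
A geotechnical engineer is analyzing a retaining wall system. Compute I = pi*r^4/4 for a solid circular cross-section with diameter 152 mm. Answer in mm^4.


r = d / 2 = 152 / 2 = 76.0 mm
I = pi * r^4 / 4 = pi * 76.0^4 / 4
= 26202591.76 mm^4

26202591.76 mm^4


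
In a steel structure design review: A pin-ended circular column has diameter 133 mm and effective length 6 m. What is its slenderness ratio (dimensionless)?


Radius of gyration r = d / 4 = 133 / 4 = 33.25 mm
L_eff = 6000.0 mm
Slenderness ratio = L / r = 6000.0 / 33.25 = 180.45 (dimensionless)

180.45 (dimensionless)


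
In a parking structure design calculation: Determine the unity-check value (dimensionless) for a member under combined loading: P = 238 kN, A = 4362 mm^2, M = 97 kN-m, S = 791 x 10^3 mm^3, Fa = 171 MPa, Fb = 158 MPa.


f_a = P / A = 238000.0 / 4362 = 54.5621 MPa
f_b = M / S = 97000000.0 / 791000.0 = 122.6296 MPa
Ratio = f_a / Fa + f_b / Fb
= 54.5621 / 171 + 122.6296 / 158
= 1.0952 (dimensionless)

1.0952 (dimensionless)


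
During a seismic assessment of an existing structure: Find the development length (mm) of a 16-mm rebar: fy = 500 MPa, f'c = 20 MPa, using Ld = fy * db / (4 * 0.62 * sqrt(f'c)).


Ld = (fy * db) / (4 * 0.62 * sqrt(f'c))
= (500 * 16) / (4 * 0.62 * sqrt(20))
= 8000 / 11.0909
= 721.31 mm

721.31 mm


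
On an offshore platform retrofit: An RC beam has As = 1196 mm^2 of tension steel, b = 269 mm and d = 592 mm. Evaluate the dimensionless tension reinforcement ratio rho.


rho = As / (b * d)
= 1196 / (269 * 592)
= 1196 / 159248
= 0.00751 (dimensionless)

0.00751 (dimensionless)


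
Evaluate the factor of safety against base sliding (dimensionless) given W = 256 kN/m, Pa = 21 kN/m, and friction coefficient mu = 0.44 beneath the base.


Resisting force = mu * W = 0.44 * 256 = 112.64 kN/m
FOS = Resisting / Driving = 112.64 / 21
= 5.3638 (dimensionless)

5.3638 (dimensionless)


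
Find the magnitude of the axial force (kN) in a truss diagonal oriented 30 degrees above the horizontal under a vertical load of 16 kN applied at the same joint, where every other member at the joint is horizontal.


At the joint, only the diagonal has a vertical component, so vertical equilibrium gives:
F * sin(30) = 16
F = 16 / sin(30)
= 16 / 0.5
= 32.0 kN

32.0 kN


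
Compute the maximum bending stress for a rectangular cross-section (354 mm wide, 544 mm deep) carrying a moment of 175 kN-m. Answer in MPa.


I = b * h^3 / 12 = 354 * 544^3 / 12 = 4749180928.0 mm^4
y = h / 2 = 544 / 2 = 272.0 mm
M = 175 kN-m = 175000000.0 N-mm
sigma = M * y / I = 175000000.0 * 272.0 / 4749180928.0
= 10.02 MPa

10.02 MPa


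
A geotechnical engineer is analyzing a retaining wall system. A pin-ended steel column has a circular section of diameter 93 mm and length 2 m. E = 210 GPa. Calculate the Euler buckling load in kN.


I = pi * d^4 / 64 = 3671991.72 mm^4
L = 2000.0 mm
P_cr = pi^2 * E * I / L^2
= 9.8696 * 210000.0 * 3671991.72 / 2000.0^2
= 1902658.04 N = 1902.658 kN

1902.658 kN


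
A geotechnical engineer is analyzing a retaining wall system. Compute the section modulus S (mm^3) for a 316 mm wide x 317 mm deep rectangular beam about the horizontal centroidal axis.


S = b * h^2 / 6
= 316 * 317^2 / 6
= 316 * 100489 / 6
= 5292420.67 mm^3

5292420.67 mm^3


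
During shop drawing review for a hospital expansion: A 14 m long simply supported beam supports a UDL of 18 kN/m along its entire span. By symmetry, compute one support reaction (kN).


Total load = w * L = 18 * 14 = 252 kN
By symmetry, each reaction R = total / 2 = 252 / 2 = 126.0 kN

126.0 kN


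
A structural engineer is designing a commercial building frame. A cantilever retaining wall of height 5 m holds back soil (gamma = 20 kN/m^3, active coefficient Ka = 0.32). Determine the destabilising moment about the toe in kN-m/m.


Pa = 0.5 * Ka * gamma * H^2
= 0.5 * 0.32 * 20 * 5^2
= 80.0 kN/m
Arm = H / 3 = 5 / 3 = 1.6667 m
Mo = Pa * arm = Pa * H / 3 = 80.0 * 5 / 3 = 133.3333 kN-m/m

133.3333 kN-m/m


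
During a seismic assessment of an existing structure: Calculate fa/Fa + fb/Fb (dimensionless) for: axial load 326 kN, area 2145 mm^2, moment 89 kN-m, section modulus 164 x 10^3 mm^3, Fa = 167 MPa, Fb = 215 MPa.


f_a = P / A = 326000.0 / 2145 = 151.9814 MPa
f_b = M / S = 89000000.0 / 164000.0 = 542.6829 MPa
Ratio = f_a / Fa + f_b / Fb
= 151.9814 / 167 + 542.6829 / 215
= 3.4342 (dimensionless)

3.4342 (dimensionless)


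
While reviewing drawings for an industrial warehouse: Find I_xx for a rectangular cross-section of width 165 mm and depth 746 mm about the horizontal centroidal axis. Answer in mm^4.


I = b * h^3 / 12
= 165 * 746^3 / 12
= 165 * 415160936 / 12
= 5708462870.0 mm^4

5708462870.0 mm^4


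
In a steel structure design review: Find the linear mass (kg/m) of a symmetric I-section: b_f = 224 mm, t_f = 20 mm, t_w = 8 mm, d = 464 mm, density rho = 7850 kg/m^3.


A_flanges = 2 * 224 * 20 = 8960 mm^2
A_web = (464 - 2 * 20) * 8 = 3392 mm^2
A_total = 8960 + 3392 = 12352 mm^2 = 0.012352 m^2
Weight = rho * A = 7850 * 0.012352 = 96.9632 kg/m

96.9632 kg/m


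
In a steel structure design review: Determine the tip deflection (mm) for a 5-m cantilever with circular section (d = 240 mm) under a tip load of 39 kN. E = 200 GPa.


I = pi * d^4 / 64 = pi * 240^4 / 64 = 162860163.16 mm^4
L = 5000.0 mm, P = 39000.0 N, E = 200000.0 MPa
delta = P * L^3 / (3 * E * I)
= 39000.0 * 5000.0^3 / (3 * 200000.0 * 162860163.16)
= 49.8894 mm

49.8894 mm


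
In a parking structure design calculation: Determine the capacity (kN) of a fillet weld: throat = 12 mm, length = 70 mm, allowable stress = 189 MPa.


Strength = throat * length * allowable stress
= 12 * 70 * 189 N
= 158760 N
= 158.76 kN

158.76 kN


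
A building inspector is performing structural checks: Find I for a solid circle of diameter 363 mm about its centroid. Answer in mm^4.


r = d / 2 = 363 / 2 = 181.5 mm
I = pi * r^4 / 4 = pi * 181.5^4 / 4
= 852307674.19 mm^4

852307674.19 mm^4


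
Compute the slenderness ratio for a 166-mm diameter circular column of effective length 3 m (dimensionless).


Radius of gyration r = d / 4 = 166 / 4 = 41.5 mm
L_eff = 3000.0 mm
Slenderness ratio = L / r = 3000.0 / 41.5 = 72.29 (dimensionless)

72.29 (dimensionless)


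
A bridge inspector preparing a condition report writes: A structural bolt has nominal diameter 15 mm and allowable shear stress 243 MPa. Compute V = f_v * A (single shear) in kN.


A = pi * d^2 / 4 = pi * 15^2 / 4 = 176.7146 mm^2
V = f_v * A / 1000 = 243 * 176.7146 / 1000
= 42.9416 kN

42.9416 kN


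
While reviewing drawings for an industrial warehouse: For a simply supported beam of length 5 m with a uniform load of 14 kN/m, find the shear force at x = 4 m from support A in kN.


R_A = w * L / 2 = 14 * 5 / 2 = 35.0 kN
V(x) = R_A - w * x = 35.0 - 14 * 4
= -21.0 kN

-21.0 kN


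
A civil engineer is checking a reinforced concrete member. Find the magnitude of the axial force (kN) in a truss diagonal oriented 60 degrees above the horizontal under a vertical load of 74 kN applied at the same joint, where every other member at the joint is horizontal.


At the joint, only the diagonal has a vertical component, so vertical equilibrium gives:
F * sin(60) = 74
F = 74 / sin(60)
= 74 / 0.866025
= 85.45 kN

85.45 kN


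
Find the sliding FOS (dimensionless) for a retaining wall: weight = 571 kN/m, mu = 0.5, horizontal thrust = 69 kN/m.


Resisting force = mu * W = 0.5 * 571 = 285.5 kN/m
FOS = Resisting / Driving = 285.5 / 69
= 4.1377 (dimensionless)

4.1377 (dimensionless)


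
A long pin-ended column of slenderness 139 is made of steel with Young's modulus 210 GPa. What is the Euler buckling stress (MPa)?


sigma_cr = pi^2 * E / lambda^2
= 9.8696 * 210000.0 / 139^2
= 9.8696 * 210000.0 / 19321
= 107.2728 MPa

107.2728 MPa


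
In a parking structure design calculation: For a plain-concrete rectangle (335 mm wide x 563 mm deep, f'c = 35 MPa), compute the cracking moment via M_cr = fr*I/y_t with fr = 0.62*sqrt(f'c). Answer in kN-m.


fr = 0.62 * sqrt(35) = 0.62 * 5.9161 = 3.668 MPa
I = 335 * 563^3 / 12 = 4981828187.08 mm^4
y_t = 281.5 mm
M_cr = fr * I / y_t = 3.668 * 4981828187.08 / 281.5 N-mm
= 64.9137 kN-m

64.9137 kN-m


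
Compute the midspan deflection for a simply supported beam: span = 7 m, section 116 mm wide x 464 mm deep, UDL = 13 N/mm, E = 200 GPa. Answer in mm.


I = 116 * 464^3 / 12 = 965674325.33 mm^4
L = 7000.0 mm, w = 13 N/mm, E = 200000.0 MPa
delta = 5 * w * L^4 / (384 * E * I)
= 5 * 13 * 7000.0^4 / (384 * 200000.0 * 965674325.33)
= 2.1043 mm

2.1043 mm


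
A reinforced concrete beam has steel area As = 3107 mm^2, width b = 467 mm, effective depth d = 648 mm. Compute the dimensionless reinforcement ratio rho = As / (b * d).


rho = As / (b * d)
= 3107 / (467 * 648)
= 3107 / 302616
= 0.010267 (dimensionless)

0.010267 (dimensionless)


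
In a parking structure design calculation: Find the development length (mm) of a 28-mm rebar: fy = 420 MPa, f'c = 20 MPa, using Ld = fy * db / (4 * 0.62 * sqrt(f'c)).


Ld = (fy * db) / (4 * 0.62 * sqrt(f'c))
= (420 * 28) / (4 * 0.62 * sqrt(20))
= 11760 / 11.0909
= 1060.33 mm

1060.33 mm


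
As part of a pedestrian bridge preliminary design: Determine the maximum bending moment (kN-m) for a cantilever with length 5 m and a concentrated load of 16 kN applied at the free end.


For a cantilever with a point load at the free end:
M_max = P * L = 16 * 5 = 80 kN-m

80 kN-m


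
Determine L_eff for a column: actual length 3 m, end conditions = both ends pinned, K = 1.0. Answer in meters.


L_eff = K * L
= 1.0 * 3
= 3.0 m

3.0 m


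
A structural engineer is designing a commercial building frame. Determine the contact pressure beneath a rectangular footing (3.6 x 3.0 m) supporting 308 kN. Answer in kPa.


A = 3.6 * 3.0 = 10.8 m^2
q = P / A = 308 / 10.8
= 28.5185 kPa

28.5185 kPa


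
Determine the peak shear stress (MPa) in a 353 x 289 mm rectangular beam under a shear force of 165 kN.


A = b * h = 353 * 289 = 102017 mm^2
V = 165 kN = 165000.0 N
tau_max = 1.5 * V / A = 1.5 * 165000.0 / 102017
= 2.4261 MPa

2.4261 MPa


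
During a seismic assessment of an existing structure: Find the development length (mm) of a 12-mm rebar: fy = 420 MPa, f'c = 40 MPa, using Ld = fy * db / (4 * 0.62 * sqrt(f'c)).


Ld = (fy * db) / (4 * 0.62 * sqrt(f'c))
= (420 * 12) / (4 * 0.62 * sqrt(40))
= 5040 / 15.6849
= 321.33 mm

321.33 mm


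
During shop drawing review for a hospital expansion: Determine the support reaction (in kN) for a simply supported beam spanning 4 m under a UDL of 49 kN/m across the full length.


Total load = w * L = 49 * 4 = 196 kN
By symmetry, each reaction R = total / 2 = 196 / 2 = 98.0 kN

98.0 kN


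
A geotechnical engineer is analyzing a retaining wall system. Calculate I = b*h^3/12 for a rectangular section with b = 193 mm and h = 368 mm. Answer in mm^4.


I = b * h^3 / 12
= 193 * 368^3 / 12
= 193 * 49836032 / 12
= 801529514.67 mm^4

801529514.67 mm^4


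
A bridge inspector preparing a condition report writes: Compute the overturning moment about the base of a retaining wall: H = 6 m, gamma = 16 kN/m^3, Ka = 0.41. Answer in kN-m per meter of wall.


Pa = 0.5 * Ka * gamma * H^2
= 0.5 * 0.41 * 16 * 6^2
= 118.08 kN/m
Arm = H / 3 = 6 / 3 = 2.0 m
Mo = Pa * arm = Pa * H / 3 = 118.08 * 6 / 3 = 236.16 kN-m/m

236.16 kN-m/m


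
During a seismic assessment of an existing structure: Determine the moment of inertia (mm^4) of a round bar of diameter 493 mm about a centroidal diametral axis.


r = d / 2 = 493 / 2 = 246.5 mm
I = pi * r^4 / 4 = pi * 246.5^4 / 4
= 2899730094.25 mm^4

2899730094.25 mm^4


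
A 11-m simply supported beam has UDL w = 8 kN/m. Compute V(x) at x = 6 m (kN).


R_A = w * L / 2 = 8 * 11 / 2 = 44.0 kN
V(x) = R_A - w * x = 44.0 - 8 * 6
= -4.0 kN

-4.0 kN


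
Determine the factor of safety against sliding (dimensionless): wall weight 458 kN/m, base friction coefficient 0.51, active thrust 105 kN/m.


Resisting force = mu * W = 0.51 * 458 = 233.58 kN/m
FOS = Resisting / Driving = 233.58 / 105
= 2.2246 (dimensionless)

2.2246 (dimensionless)


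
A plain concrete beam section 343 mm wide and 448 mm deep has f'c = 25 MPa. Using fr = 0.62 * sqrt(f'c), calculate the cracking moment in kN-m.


fr = 0.62 * sqrt(25) = 0.62 * 5.0 = 3.1 MPa
I = 343 * 448^3 / 12 = 2570081621.33 mm^4
y_t = 224.0 mm
M_cr = fr * I / y_t = 3.1 * 2570081621.33 / 224.0 N-mm
= 35.5681 kN-m

35.5681 kN-m


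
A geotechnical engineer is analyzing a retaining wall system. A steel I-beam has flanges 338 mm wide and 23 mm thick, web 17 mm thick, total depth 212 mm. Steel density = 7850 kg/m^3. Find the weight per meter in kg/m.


A_flanges = 2 * 338 * 23 = 15548 mm^2
A_web = (212 - 2 * 23) * 17 = 2822 mm^2
A_total = 15548 + 2822 = 18370 mm^2 = 0.018370 m^2
Weight = rho * A = 7850 * 0.018370 = 144.2045 kg/m

144.2045 kg/m


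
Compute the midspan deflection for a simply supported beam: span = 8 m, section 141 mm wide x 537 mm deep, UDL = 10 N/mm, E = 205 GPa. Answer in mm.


I = 141 * 537^3 / 12 = 1819536297.75 mm^4
L = 8000.0 mm, w = 10 N/mm, E = 205000.0 MPa
delta = 5 * w * L^4 / (384 * E * I)
= 5 * 10 * 8000.0^4 / (384 * 205000.0 * 1819536297.75)
= 1.4298 mm

1.4298 mm


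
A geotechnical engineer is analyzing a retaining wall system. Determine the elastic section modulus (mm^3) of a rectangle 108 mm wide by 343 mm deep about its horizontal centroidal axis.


S = b * h^2 / 6
= 108 * 343^2 / 6
= 108 * 117649 / 6
= 2117682.0 mm^3

2117682.0 mm^3


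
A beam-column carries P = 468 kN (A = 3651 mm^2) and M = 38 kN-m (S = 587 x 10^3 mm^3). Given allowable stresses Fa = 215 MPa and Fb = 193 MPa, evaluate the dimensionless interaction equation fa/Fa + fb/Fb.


f_a = P / A = 468000.0 / 3651 = 128.1841 MPa
f_b = M / S = 38000000.0 / 587000.0 = 64.7359 MPa
Ratio = f_a / Fa + f_b / Fb
= 128.1841 / 215 + 64.7359 / 193
= 0.9316 (dimensionless)

0.9316 (dimensionless)


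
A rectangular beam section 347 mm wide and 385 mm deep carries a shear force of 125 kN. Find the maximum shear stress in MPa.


A = b * h = 347 * 385 = 133595 mm^2
V = 125 kN = 125000.0 N
tau_max = 1.5 * V / A = 1.5 * 125000.0 / 133595
= 1.4035 MPa

1.4035 MPa


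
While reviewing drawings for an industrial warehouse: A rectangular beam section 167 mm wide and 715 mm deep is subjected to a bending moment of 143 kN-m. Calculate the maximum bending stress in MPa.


I = b * h^3 / 12 = 167 * 715^3 / 12 = 5086901760.42 mm^4
y = h / 2 = 715 / 2 = 357.5 mm
M = 143 kN-m = 143000000.0 N-mm
sigma = M * y / I = 143000000.0 * 357.5 / 5086901760.42
= 10.05 MPa

10.05 MPa


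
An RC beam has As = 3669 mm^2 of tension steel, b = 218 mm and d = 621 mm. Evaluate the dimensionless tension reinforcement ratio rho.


rho = As / (b * d)
= 3669 / (218 * 621)
= 3669 / 135378
= 0.027102 (dimensionless)

0.027102 (dimensionless)


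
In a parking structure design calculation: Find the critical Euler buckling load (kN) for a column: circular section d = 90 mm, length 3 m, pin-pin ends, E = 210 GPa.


I = pi * d^4 / 64 = 3220623.34 mm^4
L = 3000.0 mm
P_cr = pi^2 * E * I / L^2
= 9.8696 * 210000.0 * 3220623.34 / 3000.0^2
= 741679.83 N = 741.6798 kN

741.6798 kN


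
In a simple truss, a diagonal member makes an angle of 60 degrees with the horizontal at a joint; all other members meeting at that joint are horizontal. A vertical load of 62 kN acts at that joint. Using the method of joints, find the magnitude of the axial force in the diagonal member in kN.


At the joint, only the diagonal has a vertical component, so vertical equilibrium gives:
F * sin(60) = 62
F = 62 / sin(60)
= 62 / 0.866025
= 71.59 kN

71.59 kN


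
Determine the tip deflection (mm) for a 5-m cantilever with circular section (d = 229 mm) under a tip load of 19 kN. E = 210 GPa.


I = pi * d^4 / 64 = pi * 229^4 / 64 = 134993180.01 mm^4
L = 5000.0 mm, P = 19000.0 N, E = 210000.0 MPa
delta = P * L^3 / (3 * E * I)
= 19000.0 * 5000.0^3 / (3 * 210000.0 * 134993180.01)
= 27.9262 mm

27.9262 mm


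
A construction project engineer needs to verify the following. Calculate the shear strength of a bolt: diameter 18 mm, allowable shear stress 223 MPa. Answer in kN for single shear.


A = pi * d^2 / 4 = pi * 18^2 / 4 = 254.469 mm^2
V = f_v * A / 1000 = 223 * 254.469 / 1000
= 56.7466 kN

56.7466 kN


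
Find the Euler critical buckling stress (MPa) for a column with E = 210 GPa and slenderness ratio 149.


sigma_cr = pi^2 * E / lambda^2
= 9.8696 * 210000.0 / 149^2
= 9.8696 * 210000.0 / 22201
= 93.3569 MPa

93.3569 MPa


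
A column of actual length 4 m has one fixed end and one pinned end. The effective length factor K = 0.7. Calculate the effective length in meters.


L_eff = K * L
= 0.7 * 4
= 2.8 m

2.8 m


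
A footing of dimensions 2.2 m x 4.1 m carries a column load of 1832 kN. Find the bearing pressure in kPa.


A = 2.2 * 4.1 = 9.02 m^2
q = P / A = 1832 / 9.02
= 203.1042 kPa

203.1042 kPa


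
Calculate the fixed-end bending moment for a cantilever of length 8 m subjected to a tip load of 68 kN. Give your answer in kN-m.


For a cantilever with a point load at the free end:
M_max = P * L = 68 * 8 = 544 kN-m

544 kN-m


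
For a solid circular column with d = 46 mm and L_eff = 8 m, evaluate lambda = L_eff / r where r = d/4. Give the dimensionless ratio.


Radius of gyration r = d / 4 = 46 / 4 = 11.5 mm
L_eff = 8000.0 mm
Slenderness ratio = L / r = 8000.0 / 11.5 = 695.65 (dimensionless)

695.65 (dimensionless)


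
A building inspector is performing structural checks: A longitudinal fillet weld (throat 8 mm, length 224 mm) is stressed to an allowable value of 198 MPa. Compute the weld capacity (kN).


Strength = throat * length * allowable stress
= 8 * 224 * 198 N
= 354816 N
= 354.82 kN

354.82 kN


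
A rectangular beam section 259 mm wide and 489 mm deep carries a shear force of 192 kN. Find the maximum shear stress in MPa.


A = b * h = 259 * 489 = 126651 mm^2
V = 192 kN = 192000.0 N
tau_max = 1.5 * V / A = 1.5 * 192000.0 / 126651
= 2.274 MPa

2.274 MPa


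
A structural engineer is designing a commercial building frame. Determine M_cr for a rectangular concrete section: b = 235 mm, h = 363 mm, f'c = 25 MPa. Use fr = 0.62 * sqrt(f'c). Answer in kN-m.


fr = 0.62 * sqrt(25) = 0.62 * 5.0 = 3.1 MPa
I = 235 * 363^3 / 12 = 936712878.75 mm^4
y_t = 181.5 mm
M_cr = fr * I / y_t = 3.1 * 936712878.75 / 181.5 N-mm
= 15.999 kN-m

15.999 kN-m


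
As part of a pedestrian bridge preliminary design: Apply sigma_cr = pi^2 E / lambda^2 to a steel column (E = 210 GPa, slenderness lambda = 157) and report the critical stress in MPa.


sigma_cr = pi^2 * E / lambda^2
= 9.8696 * 210000.0 / 157^2
= 9.8696 * 210000.0 / 24649
= 84.0852 MPa

84.0852 MPa


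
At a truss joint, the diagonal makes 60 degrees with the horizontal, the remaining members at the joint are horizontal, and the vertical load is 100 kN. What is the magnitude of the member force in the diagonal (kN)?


At the joint, only the diagonal has a vertical component, so vertical equilibrium gives:
F * sin(60) = 100
F = 100 / sin(60)
= 100 / 0.866025
= 115.47 kN

115.47 kN


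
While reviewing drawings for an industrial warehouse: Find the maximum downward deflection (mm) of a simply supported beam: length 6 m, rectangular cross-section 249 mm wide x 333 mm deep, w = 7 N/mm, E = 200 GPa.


I = 249 * 333^3 / 12 = 766215267.75 mm^4
L = 6000.0 mm, w = 7 N/mm, E = 200000.0 MPa
delta = 5 * w * L^4 / (384 * E * I)
= 5 * 7 * 6000.0^4 / (384 * 200000.0 * 766215267.75)
= 0.7708 mm

0.7708 mm


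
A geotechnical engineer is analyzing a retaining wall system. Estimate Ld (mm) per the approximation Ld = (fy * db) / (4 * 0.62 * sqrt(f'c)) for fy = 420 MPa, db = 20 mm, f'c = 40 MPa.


Ld = (fy * db) / (4 * 0.62 * sqrt(f'c))
= (420 * 20) / (4 * 0.62 * sqrt(40))
= 8400 / 15.6849
= 535.55 mm

535.55 mm


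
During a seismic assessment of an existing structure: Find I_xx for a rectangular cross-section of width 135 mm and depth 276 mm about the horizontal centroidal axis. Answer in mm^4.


I = b * h^3 / 12
= 135 * 276^3 / 12
= 135 * 21024576 / 12
= 236526480.0 mm^4

236526480.0 mm^4


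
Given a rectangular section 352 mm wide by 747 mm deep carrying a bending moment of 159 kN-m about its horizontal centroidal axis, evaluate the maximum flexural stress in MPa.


I = b * h^3 / 12 = 352 * 747^3 / 12 = 12227093208.0 mm^4
y = h / 2 = 747 / 2 = 373.5 mm
M = 159 kN-m = 159000000.0 N-mm
sigma = M * y / I = 159000000.0 * 373.5 / 12227093208.0
= 4.86 MPa

4.86 MPa


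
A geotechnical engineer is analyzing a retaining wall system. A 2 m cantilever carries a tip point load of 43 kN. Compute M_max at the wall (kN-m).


For a cantilever with a point load at the free end:
M_max = P * L = 43 * 2 = 86 kN-m

86 kN-m


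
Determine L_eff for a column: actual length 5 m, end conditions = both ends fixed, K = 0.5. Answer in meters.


L_eff = K * L
= 0.5 * 5
= 2.5 m

2.5 m


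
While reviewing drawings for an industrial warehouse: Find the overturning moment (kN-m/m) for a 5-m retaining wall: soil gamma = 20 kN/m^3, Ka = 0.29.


Pa = 0.5 * Ka * gamma * H^2
= 0.5 * 0.29 * 20 * 5^2
= 72.5 kN/m
Arm = H / 3 = 5 / 3 = 1.6667 m
Mo = Pa * arm = Pa * H / 3 = 72.5 * 5 / 3 = 120.8333 kN-m/m

120.8333 kN-m/m


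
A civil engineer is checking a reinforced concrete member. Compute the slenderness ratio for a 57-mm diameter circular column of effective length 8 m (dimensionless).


Radius of gyration r = d / 4 = 57 / 4 = 14.25 mm
L_eff = 8000.0 mm
Slenderness ratio = L / r = 8000.0 / 14.25 = 561.4 (dimensionless)

561.4 (dimensionless)


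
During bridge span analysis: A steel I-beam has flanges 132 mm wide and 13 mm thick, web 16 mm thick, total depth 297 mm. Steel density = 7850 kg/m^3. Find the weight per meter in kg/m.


A_flanges = 2 * 132 * 13 = 3432 mm^2
A_web = (297 - 2 * 13) * 16 = 4336 mm^2
A_total = 3432 + 4336 = 7768 mm^2 = 0.007768 m^2
Weight = rho * A = 7850 * 0.007768 = 60.9788 kg/m

60.9788 kg/m


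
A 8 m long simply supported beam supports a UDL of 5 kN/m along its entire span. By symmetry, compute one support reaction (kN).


Total load = w * L = 5 * 8 = 40 kN
By symmetry, each reaction R = total / 2 = 40 / 2 = 20.0 kN

20.0 kN


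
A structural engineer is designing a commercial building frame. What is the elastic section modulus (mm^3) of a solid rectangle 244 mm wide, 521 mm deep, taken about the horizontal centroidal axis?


S = b * h^2 / 6
= 244 * 521^2 / 6
= 244 * 271441 / 6
= 11038600.67 mm^3

11038600.67 mm^3


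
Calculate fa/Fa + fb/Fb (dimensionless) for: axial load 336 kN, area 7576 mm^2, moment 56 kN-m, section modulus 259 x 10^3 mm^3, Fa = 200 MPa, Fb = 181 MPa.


f_a = P / A = 336000.0 / 7576 = 44.3506 MPa
f_b = M / S = 56000000.0 / 259000.0 = 216.2162 MPa
Ratio = f_a / Fa + f_b / Fb
= 44.3506 / 200 + 216.2162 / 181
= 1.4163 (dimensionless)

1.4163 (dimensionless)


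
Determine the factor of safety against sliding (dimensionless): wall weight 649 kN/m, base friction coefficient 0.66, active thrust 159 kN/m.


Resisting force = mu * W = 0.66 * 649 = 428.34 kN/m
FOS = Resisting / Driving = 428.34 / 159
= 2.694 (dimensionless)

2.694 (dimensionless)


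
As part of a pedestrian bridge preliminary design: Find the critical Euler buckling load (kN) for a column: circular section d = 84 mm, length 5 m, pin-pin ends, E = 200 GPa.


I = pi * d^4 / 64 = 2443920.32 mm^4
L = 5000.0 mm
P_cr = pi^2 * E * I / L^2
= 9.8696 * 200000.0 * 2443920.32 / 5000.0^2
= 192964.21 N = 192.9642 kN

192.9642 kN


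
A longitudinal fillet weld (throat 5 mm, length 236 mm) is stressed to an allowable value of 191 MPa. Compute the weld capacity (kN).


Strength = throat * length * allowable stress
= 5 * 236 * 191 N
= 225380 N
= 225.38 kN

225.38 kN


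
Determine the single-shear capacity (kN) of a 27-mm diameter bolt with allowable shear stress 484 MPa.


A = pi * d^2 / 4 = pi * 27^2 / 4 = 572.5553 mm^2
V = f_v * A / 1000 = 484 * 572.5553 / 1000
= 277.1167 kN

277.1167 kN


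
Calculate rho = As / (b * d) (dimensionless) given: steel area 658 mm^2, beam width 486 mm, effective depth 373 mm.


rho = As / (b * d)
= 658 / (486 * 373)
= 658 / 181278
= 0.00363 (dimensionless)

0.00363 (dimensionless)


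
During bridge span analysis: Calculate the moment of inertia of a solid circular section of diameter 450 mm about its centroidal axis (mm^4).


r = d / 2 = 450 / 2 = 225.0 mm
I = pi * r^4 / 4 = pi * 225.0^4 / 4
= 2012889589.86 mm^4

2012889589.86 mm^4


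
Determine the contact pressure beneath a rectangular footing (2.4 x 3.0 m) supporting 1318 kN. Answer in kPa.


A = 2.4 * 3.0 = 7.2 m^2
q = P / A = 1318 / 7.2
= 183.0556 kPa

183.0556 kPa


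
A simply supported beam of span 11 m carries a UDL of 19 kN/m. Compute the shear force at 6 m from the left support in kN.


R_A = w * L / 2 = 19 * 11 / 2 = 104.5 kN
V(x) = R_A - w * x = 104.5 - 19 * 6
= -9.5 kN

-9.5 kN


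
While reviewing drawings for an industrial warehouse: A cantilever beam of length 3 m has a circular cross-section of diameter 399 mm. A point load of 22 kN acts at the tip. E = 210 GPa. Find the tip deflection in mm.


I = pi * d^4 / 64 = pi * 399^4 / 64 = 1244117736.22 mm^4
L = 3000.0 mm, P = 22000.0 N, E = 210000.0 MPa
delta = P * L^3 / (3 * E * I)
= 22000.0 * 3000.0^3 / (3 * 210000.0 * 1244117736.22)
= 0.7579 mm

0.7579 mm


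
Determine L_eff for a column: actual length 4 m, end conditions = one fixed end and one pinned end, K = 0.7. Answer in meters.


L_eff = K * L
= 0.7 * 4
= 2.8 m

2.8 m


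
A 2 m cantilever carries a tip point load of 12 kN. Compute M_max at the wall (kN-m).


For a cantilever with a point load at the free end:
M_max = P * L = 12 * 2 = 24 kN-m

24 kN-m


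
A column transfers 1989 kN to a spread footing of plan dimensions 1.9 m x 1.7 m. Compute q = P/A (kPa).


A = 1.9 * 1.7 = 3.23 m^2
q = P / A = 1989 / 3.23
= 615.7895 kPa

615.7895 kPa


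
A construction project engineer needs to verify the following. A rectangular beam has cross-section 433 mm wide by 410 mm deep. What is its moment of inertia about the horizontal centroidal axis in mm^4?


I = b * h^3 / 12
= 433 * 410^3 / 12
= 433 * 68921000 / 12
= 2486899416.67 mm^4

2486899416.67 mm^4


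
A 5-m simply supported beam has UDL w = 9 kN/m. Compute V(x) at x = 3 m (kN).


R_A = w * L / 2 = 9 * 5 / 2 = 22.5 kN
V(x) = R_A - w * x = 22.5 - 9 * 3
= -4.5 kN

-4.5 kN


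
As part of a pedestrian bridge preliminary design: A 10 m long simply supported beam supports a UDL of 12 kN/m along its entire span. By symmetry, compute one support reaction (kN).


Total load = w * L = 12 * 10 = 120 kN
By symmetry, each reaction R = total / 2 = 120 / 2 = 60.0 kN

60.0 kN


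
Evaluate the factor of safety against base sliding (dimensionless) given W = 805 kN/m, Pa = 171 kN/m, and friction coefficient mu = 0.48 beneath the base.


Resisting force = mu * W = 0.48 * 805 = 386.4 kN/m
FOS = Resisting / Driving = 386.4 / 171
= 2.2596 (dimensionless)

2.2596 (dimensionless)


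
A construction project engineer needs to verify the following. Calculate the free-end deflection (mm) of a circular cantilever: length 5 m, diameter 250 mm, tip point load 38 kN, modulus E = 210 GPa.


I = pi * d^4 / 64 = pi * 250^4 / 64 = 191747598.49 mm^4
L = 5000.0 mm, P = 38000.0 N, E = 210000.0 MPa
delta = P * L^3 / (3 * E * I)
= 38000.0 * 5000.0^3 / (3 * 210000.0 * 191747598.49)
= 39.3209 mm

39.3209 mm


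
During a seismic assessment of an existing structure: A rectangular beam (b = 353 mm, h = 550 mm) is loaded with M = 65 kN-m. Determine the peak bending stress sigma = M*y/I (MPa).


I = b * h^3 / 12 = 353 * 550^3 / 12 = 4894197916.67 mm^4
y = h / 2 = 550 / 2 = 275.0 mm
M = 65 kN-m = 65000000.0 N-mm
sigma = M * y / I = 65000000.0 * 275.0 / 4894197916.67
= 3.65 MPa

3.65 MPa


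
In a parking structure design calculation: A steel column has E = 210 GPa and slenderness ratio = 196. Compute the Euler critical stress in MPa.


sigma_cr = pi^2 * E / lambda^2
= 9.8696 * 210000.0 / 196^2
= 9.8696 * 210000.0 / 38416
= 53.9519 MPa

53.9519 MPa


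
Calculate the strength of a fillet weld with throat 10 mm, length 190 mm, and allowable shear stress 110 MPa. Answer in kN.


Strength = throat * length * allowable stress
= 10 * 190 * 110 N
= 209000 N
= 209.0 kN

209.0 kN


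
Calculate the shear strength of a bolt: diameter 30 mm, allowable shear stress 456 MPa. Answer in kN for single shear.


A = pi * d^2 / 4 = pi * 30^2 / 4 = 706.8583 mm^2
V = f_v * A / 1000 = 456 * 706.8583 / 1000
= 322.3274 kN

322.3274 kN


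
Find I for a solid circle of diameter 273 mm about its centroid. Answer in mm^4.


r = d / 2 = 273 / 2 = 136.5 mm
I = pi * r^4 / 4 = pi * 136.5^4 / 4
= 272659407.65 mm^4

272659407.65 mm^4


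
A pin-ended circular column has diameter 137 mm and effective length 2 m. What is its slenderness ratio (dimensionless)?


Radius of gyration r = d / 4 = 137 / 4 = 34.25 mm
L_eff = 2000.0 mm
Slenderness ratio = L / r = 2000.0 / 34.25 = 58.39 (dimensionless)

58.39 (dimensionless)


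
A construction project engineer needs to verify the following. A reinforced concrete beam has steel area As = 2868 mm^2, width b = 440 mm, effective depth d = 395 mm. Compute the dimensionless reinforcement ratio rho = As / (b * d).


rho = As / (b * d)
= 2868 / (440 * 395)
= 2868 / 173800
= 0.016502 (dimensionless)

0.016502 (dimensionless)


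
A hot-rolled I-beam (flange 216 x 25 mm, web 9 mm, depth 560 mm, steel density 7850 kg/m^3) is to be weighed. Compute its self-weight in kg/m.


A_flanges = 2 * 216 * 25 = 10800 mm^2
A_web = (560 - 2 * 25) * 9 = 4590 mm^2
A_total = 10800 + 4590 = 15390 mm^2 = 0.015390 m^2
Weight = rho * A = 7850 * 0.015390 = 120.8115 kg/m

120.8115 kg/m


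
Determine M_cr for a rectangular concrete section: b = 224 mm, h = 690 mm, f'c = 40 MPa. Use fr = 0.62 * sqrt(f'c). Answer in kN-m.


fr = 0.62 * sqrt(40) = 0.62 * 6.3246 = 3.9212 MPa
I = 224 * 690^3 / 12 = 6132168000.0 mm^4
y_t = 345.0 mm
M_cr = fr * I / y_t = 3.9212 * 6132168000.0 / 345.0 N-mm
= 69.6974 kN-m

69.6974 kN-m


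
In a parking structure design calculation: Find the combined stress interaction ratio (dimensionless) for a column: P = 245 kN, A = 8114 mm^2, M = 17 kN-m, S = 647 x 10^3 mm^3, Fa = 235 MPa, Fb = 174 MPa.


f_a = P / A = 245000.0 / 8114 = 30.1947 MPa
f_b = M / S = 17000000.0 / 647000.0 = 26.2751 MPa
Ratio = f_a / Fa + f_b / Fb
= 30.1947 / 235 + 26.2751 / 174
= 0.2795 (dimensionless)

0.2795 (dimensionless)


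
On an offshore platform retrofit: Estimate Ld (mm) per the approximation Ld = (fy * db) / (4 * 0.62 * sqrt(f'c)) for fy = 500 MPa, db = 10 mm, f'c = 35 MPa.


Ld = (fy * db) / (4 * 0.62 * sqrt(f'c))
= (500 * 10) / (4 * 0.62 * sqrt(35))
= 5000 / 14.6719
= 340.79 mm

340.79 mm


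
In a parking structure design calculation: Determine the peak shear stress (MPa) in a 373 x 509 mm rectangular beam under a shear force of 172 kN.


A = b * h = 373 * 509 = 189857 mm^2
V = 172 kN = 172000.0 N
tau_max = 1.5 * V / A = 1.5 * 172000.0 / 189857
= 1.3589 MPa

1.3589 MPa


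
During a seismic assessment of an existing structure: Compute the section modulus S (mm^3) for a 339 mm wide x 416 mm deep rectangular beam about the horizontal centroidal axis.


S = b * h^2 / 6
= 339 * 416^2 / 6
= 339 * 173056 / 6
= 9777664.0 mm^3

9777664.0 mm^3


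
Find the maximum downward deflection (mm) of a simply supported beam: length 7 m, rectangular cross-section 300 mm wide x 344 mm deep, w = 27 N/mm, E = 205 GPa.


I = 300 * 344^3 / 12 = 1017689600.0 mm^4
L = 7000.0 mm, w = 27 N/mm, E = 205000.0 MPa
delta = 5 * w * L^4 / (384 * E * I)
= 5 * 27 * 7000.0^4 / (384 * 205000.0 * 1017689600.0)
= 4.046 mm

4.046 mm


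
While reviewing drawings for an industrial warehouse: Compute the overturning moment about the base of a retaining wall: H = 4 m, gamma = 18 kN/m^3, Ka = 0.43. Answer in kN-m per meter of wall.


Pa = 0.5 * Ka * gamma * H^2
= 0.5 * 0.43 * 18 * 4^2
= 61.92 kN/m
Arm = H / 3 = 4 / 3 = 1.3333 m
Mo = Pa * arm = Pa * H / 3 = 61.92 * 4 / 3 = 82.56 kN-m/m

82.56 kN-m/m


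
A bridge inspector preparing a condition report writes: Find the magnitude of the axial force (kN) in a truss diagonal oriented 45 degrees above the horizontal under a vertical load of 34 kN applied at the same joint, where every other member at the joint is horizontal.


At the joint, only the diagonal has a vertical component, so vertical equilibrium gives:
F * sin(45) = 34
F = 34 / sin(45)
= 34 / 0.707107
= 48.08 kN

48.08 kN


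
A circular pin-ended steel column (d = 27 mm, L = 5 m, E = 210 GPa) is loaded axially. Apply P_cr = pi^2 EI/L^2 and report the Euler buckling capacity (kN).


I = pi * d^4 / 64 = 26087.05 mm^4
L = 5000.0 mm
P_cr = pi^2 * E * I / L^2
= 9.8696 * 210000.0 * 26087.05 / 5000.0^2
= 2162.74 N = 2.1627 kN

2.1627 kN


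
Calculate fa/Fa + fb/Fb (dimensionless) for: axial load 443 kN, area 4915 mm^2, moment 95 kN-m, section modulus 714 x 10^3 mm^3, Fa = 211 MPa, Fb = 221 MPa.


f_a = P / A = 443000.0 / 4915 = 90.1322 MPa
f_b = M / S = 95000000.0 / 714000.0 = 133.0532 MPa
Ratio = f_a / Fa + f_b / Fb
= 90.1322 / 211 + 133.0532 / 221
= 1.0292 (dimensionless)

1.0292 (dimensionless)


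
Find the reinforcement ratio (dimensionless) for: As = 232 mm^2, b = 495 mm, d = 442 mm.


rho = As / (b * d)
= 232 / (495 * 442)
= 232 / 218790
= 0.00106 (dimensionless)

0.00106 (dimensionless)


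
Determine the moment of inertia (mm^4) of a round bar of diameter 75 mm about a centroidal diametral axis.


r = d / 2 = 75 / 2 = 37.5 mm
I = pi * r^4 / 4 = pi * 37.5^4 / 4
= 1553155.55 mm^4

1553155.55 mm^4


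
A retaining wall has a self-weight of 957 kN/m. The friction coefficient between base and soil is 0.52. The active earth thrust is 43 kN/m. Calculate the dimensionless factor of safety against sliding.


Resisting force = mu * W = 0.52 * 957 = 497.64 kN/m
FOS = Resisting / Driving = 497.64 / 43
= 11.573 (dimensionless)

11.573 (dimensionless)


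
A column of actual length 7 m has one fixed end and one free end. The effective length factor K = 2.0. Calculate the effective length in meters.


L_eff = K * L
= 2.0 * 7
= 14.0 m

14.0 m


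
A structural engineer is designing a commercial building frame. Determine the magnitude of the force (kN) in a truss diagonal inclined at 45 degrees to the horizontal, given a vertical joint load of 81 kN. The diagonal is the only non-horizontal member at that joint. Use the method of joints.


At the joint, only the diagonal has a vertical component, so vertical equilibrium gives:
F * sin(45) = 81
F = 81 / sin(45)
= 81 / 0.707107
= 114.55 kN

114.55 kN


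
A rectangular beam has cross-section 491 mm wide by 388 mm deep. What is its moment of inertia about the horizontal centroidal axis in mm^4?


I = b * h^3 / 12
= 491 * 388^3 / 12
= 491 * 58411072 / 12
= 2389986362.67 mm^4

2389986362.67 mm^4


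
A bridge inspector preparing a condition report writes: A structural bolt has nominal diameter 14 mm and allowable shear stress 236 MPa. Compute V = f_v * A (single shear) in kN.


A = pi * d^2 / 4 = pi * 14^2 / 4 = 153.938 mm^2
V = f_v * A / 1000 = 236 * 153.938 / 1000
= 36.3294 kN

36.3294 kN
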